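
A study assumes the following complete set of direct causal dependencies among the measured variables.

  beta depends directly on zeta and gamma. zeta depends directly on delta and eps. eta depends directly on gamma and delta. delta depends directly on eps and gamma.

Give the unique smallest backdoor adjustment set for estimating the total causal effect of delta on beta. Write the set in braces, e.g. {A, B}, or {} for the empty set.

{eps, gamma}

Variables eligible for adjustment (non-descendants of delta, excluding delta and beta): {eps, gamma}.
Backdoor paths from delta to beta:
  P1: delta <- gamma -> beta
  P2: delta <- eps -> zeta -> beta
The empty set is not sufficient: P1 (delta <- gamma -> beta) has no collider blocking it and no conditioned non-collider, so it is open.
Try {eps, gamma}:
  P1: blocked at fork node gamma ∈ conditioning set.
  P2: blocked at fork node eps ∈ conditioning set.
{eps, gamma} contains no descendant of delta and blocks every backdoor path.
Every element of {eps, gamma} is needed (dropping eps leaves P2 open; dropping gamma leaves P1 open), so no proper subset is valid.
Among all size-2 subsets of the eligible variables, only {eps, gamma} blocks every backdoor path, so it is the unique smallest valid adjustment set.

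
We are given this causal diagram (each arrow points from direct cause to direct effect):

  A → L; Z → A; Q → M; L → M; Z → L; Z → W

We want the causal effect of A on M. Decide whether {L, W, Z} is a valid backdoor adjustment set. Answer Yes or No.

Backdoor paths from A to M (paths whose first edge points into A):
  P1: A <- Z -> L -> M
Condition 1 (no descendant of A in the set): FAILS — L is a descendant of A.
Condition 2 (every backdoor path blocked by {L, W, Z}):
  P1: blocked at fork node Z ∈ conditioning set.
{L, W, Z} does not satisfy the backdoor criterion.

No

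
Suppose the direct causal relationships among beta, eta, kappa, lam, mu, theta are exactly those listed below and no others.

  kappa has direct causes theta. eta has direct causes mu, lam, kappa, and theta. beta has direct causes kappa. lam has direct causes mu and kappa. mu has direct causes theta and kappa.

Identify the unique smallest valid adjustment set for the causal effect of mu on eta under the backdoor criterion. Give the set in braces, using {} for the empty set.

{kappa, theta}

Variables eligible for adjustment (non-descendants of mu, excluding mu and eta): {beta, kappa, theta}.
Backdoor paths from mu to eta:
  P1: mu <- theta -> kappa -> lam -> eta
  P2: mu <- theta -> kappa -> eta
  P3: mu <- theta -> eta
  P4: mu <- kappa <- theta -> eta
  P5: mu <- kappa -> lam -> eta
  P6: mu <- kappa -> eta
The empty set is not sufficient: P1 (mu <- theta -> kappa -> lam -> eta) has no collider blocking it and no conditioned non-collider, so it is open.
Try {kappa, theta}:
  P1: blocked at fork node theta ∈ conditioning set.
  P2: blocked at fork node theta ∈ conditioning set.
  P3: blocked at fork node theta ∈ conditioning set.
  P4: blocked at chain node kappa ∈ conditioning set.
  P5: blocked at fork node kappa ∈ conditioning set.
  P6: blocked at fork node kappa ∈ conditioning set.
{kappa, theta} contains no descendant of mu and blocks every backdoor path.
Every element of {kappa, theta} is needed (dropping kappa leaves P5 open; dropping theta leaves P3 open), so no proper subset is valid.
Among all size-2 subsets of the eligible variables, only {kappa, theta} blocks every backdoor path, so it is the unique smallest valid adjustment set.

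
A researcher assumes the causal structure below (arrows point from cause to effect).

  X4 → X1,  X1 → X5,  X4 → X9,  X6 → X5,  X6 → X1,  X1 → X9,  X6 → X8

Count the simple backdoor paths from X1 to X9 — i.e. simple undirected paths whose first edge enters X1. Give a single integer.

A backdoor path from X1 to X9 is any simple undirected path whose first edge points into X1 (i.e. leaves X1 via a parent).
Parents of X1: {X4, X6}.
Enumerating:
  P1: X1 <- X4 -> X9
That exhausts the simple backdoor paths. Count: 1.

1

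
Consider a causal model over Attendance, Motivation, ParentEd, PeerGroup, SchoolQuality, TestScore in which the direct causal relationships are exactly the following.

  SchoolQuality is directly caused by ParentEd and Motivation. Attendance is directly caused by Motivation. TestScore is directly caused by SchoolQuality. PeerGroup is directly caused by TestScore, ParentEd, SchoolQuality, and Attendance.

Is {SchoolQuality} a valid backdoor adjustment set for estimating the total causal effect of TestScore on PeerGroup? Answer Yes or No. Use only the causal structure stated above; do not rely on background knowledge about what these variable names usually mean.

Backdoor paths from TestScore to PeerGroup (paths whose first edge points into TestScore):
  P1: TestScore <- SchoolQuality <- ParentEd -> PeerGroup
  P2: TestScore <- SchoolQuality <- Motivation -> Attendance -> PeerGroup
  P3: TestScore <- SchoolQuality -> PeerGroup
Condition 1 (no descendant of TestScore in the set): holds — descendants of TestScore are {PeerGroup}; none are in {SchoolQuality}.
Condition 2 (every backdoor path blocked by {SchoolQuality}):
  P1: blocked at chain node SchoolQuality ∈ conditioning set.
  P2: blocked at chain node SchoolQuality ∈ conditioning set.
  P3: blocked at fork node SchoolQuality ∈ conditioning set.
{SchoolQuality} satisfies the backdoor criterion.

Yes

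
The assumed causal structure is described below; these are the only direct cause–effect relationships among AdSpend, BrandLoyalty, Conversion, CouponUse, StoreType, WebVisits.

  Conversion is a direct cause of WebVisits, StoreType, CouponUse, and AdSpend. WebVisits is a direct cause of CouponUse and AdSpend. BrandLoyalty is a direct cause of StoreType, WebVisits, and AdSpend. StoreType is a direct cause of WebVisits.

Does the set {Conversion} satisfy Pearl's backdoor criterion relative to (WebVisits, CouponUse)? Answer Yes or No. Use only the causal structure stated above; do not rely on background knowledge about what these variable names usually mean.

Yes

Backdoor paths from WebVisits to CouponUse (paths whose first edge points into WebVisits):
  P1: WebVisits <- Conversion -> CouponUse
  P2: WebVisits <- BrandLoyalty -> StoreType <- Conversion -> CouponUse
  P3: WebVisits <- BrandLoyalty -> AdSpend <- Conversion -> CouponUse
  P4: WebVisits <- StoreType <- Conversion -> CouponUse
  P5: WebVisits <- StoreType <- BrandLoyalty -> AdSpend <- Conversion -> CouponUse
Condition 1 (no descendant of WebVisits in the set): holds — descendants of WebVisits are {AdSpend, CouponUse}; none are in {Conversion}.
Condition 2 (every backdoor path blocked by {Conversion}):
  P1: blocked at fork node Conversion ∈ conditioning set.
  P2: blocked at collider StoreType (neither it nor any descendant is in the conditioning set).
  P3: blocked at collider AdSpend (neither it nor any descendant is in the conditioning set).
  P4: blocked at fork node Conversion ∈ conditioning set.
  P5: blocked at collider AdSpend (neither it nor any descendant is in the conditioning set).
{Conversion} satisfies the backdoor criterion.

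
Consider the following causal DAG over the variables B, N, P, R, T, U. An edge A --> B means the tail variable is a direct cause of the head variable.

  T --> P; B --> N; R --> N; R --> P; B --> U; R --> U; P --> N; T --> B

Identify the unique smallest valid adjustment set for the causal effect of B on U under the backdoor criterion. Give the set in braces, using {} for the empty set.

Variables eligible for adjustment (non-descendants of B, excluding B and U): {P, R, T}.
Backdoor paths from B to U:
  P1: B <- T -> P <- R -> U
  P2: B <- T -> P -> N <- R -> U
Each backdoor path contains an unconditioned collider, so every path is already blocked with the empty conditioning set:
  P1: blocked at collider P (neither it nor any descendant is in the conditioning set).
  P2: blocked at collider N (neither it nor any descendant is in the conditioning set).
The empty set is therefore the unique smallest valid set.

{}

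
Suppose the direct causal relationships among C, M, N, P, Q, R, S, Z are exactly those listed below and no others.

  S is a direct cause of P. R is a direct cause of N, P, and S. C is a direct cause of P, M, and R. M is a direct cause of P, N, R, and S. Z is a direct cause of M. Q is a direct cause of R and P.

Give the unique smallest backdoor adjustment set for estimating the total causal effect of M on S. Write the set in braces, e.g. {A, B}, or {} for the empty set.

Variables eligible for adjustment (non-descendants of M, excluding M and S): {C, Q, Z}.
Backdoor paths from M to S:
  P1: M <- C -> R <- Q -> P <- S
  P2: M <- C -> R -> S
  P3: M <- C -> R -> P <- S
  P4: M <- C -> P <- Q -> R -> S
  P5: M <- C -> P <- R -> S
  P6: M <- C -> P <- S
The empty set is not sufficient: P2 (M <- C -> R -> S) has no collider blocking it and no conditioned non-collider, so it is open.
Try {C}:
  P1: blocked at fork node C ∈ conditioning set.
  P2: blocked at fork node C ∈ conditioning set.
  P3: blocked at fork node C ∈ conditioning set.
  P4: blocked at fork node C ∈ conditioning set.
  P5: blocked at fork node C ∈ conditioning set.
  P6: blocked at fork node C ∈ conditioning set.
{C} contains no descendant of M and blocks every backdoor path.
No other singleton works — e.g. {Z} leaves P2 open — so {C} is the unique smallest valid adjustment set.

{C}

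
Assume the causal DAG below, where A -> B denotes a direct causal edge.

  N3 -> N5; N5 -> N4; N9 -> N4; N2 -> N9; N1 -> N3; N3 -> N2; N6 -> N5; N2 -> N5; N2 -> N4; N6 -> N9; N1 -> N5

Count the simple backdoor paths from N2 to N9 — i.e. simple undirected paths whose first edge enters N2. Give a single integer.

A backdoor path from N2 to N9 is any simple undirected path whose first edge points into N2 (i.e. leaves N2 via a parent).
Parents of N2: {N3}.
Enumerating:
  P1: N2 <- N3 <- N1 -> N5 <- N6 -> N9
  P2: N2 <- N3 <- N1 -> N5 -> N4 <- N9
  P3: N2 <- N3 -> N5 <- N6 -> N9
  P4: N2 <- N3 -> N5 -> N4 <- N9
That exhausts the simple backdoor paths. Count: 4.

4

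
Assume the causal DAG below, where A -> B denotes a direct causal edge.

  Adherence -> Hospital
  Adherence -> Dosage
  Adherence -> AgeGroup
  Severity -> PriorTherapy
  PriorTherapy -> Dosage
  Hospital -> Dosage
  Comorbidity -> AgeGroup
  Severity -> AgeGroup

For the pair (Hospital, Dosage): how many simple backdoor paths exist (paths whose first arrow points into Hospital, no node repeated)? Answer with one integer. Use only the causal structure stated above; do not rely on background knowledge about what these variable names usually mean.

A backdoor path from Hospital to Dosage is any simple undirected path whose first edge points into Hospital (i.e. leaves Hospital via a parent).
Parents of Hospital: {Adherence}.
Enumerating:
  P1: Hospital <- Adherence -> AgeGroup <- Severity -> PriorTherapy -> Dosage
  P2: Hospital <- Adherence -> Dosage
That exhausts the simple backdoor paths. Count: 2.

2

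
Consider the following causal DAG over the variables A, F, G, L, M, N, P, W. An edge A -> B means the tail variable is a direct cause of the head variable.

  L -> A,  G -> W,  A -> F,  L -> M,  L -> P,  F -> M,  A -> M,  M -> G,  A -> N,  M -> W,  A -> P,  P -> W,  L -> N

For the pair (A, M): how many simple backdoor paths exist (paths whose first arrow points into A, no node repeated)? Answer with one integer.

3

A backdoor path from A to M is any simple undirected path whose first edge points into A (i.e. leaves A via a parent).
Parents of A: {L}.
Enumerating:
  P1: A <- L -> P -> W <- M
  P2: A <- L -> P -> W <- G <- M
  P3: A <- L -> M
That exhausts the simple backdoor paths. Count: 3.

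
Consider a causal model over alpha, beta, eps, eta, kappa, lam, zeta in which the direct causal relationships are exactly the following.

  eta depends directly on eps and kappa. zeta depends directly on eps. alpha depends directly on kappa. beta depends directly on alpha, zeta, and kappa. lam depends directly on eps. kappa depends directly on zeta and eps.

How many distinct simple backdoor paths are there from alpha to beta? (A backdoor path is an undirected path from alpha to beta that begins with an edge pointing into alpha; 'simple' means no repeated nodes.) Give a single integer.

A backdoor path from alpha to beta is any simple undirected path whose first edge points into alpha (i.e. leaves alpha via a parent).
Parents of alpha: {kappa}.
Enumerating:
  P1: alpha <- kappa <- eps -> zeta -> beta
  P2: alpha <- kappa <- zeta -> beta
  P3: alpha <- kappa -> eta <- eps -> zeta -> beta
  P4: alpha <- kappa -> beta
That exhausts the simple backdoor paths. Count: 4.

4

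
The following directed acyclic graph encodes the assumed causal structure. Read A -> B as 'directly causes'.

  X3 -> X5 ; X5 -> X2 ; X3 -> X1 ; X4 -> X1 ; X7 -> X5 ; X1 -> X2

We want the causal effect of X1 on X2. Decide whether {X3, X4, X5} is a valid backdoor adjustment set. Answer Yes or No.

Backdoor paths from X1 to X2 (paths whose first edge points into X1):
  P1: X1 <- X3 -> X5 -> X2
Condition 1 (no descendant of X1 in the set): holds — descendants of X1 are {X2}; none are in {X3, X4, X5}.
Condition 2 (every backdoor path blocked by {X3, X4, X5}):
  P1: blocked at fork node X3 ∈ conditioning set.
{X3, X4, X5} satisfies the backdoor criterion.

Yes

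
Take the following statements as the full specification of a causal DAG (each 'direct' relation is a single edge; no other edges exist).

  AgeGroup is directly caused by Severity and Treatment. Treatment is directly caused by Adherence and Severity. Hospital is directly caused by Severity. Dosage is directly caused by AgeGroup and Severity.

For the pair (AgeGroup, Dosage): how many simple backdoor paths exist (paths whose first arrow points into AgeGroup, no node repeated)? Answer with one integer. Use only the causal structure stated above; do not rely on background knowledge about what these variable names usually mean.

A backdoor path from AgeGroup to Dosage is any simple undirected path whose first edge points into AgeGroup (i.e. leaves AgeGroup via a parent).
Parents of AgeGroup: {Severity, Treatment}.
Enumerating:
  P1: AgeGroup <- Severity -> Dosage
  P2: AgeGroup <- Treatment <- Severity -> Dosage
That exhausts the simple backdoor paths. Count: 2.

2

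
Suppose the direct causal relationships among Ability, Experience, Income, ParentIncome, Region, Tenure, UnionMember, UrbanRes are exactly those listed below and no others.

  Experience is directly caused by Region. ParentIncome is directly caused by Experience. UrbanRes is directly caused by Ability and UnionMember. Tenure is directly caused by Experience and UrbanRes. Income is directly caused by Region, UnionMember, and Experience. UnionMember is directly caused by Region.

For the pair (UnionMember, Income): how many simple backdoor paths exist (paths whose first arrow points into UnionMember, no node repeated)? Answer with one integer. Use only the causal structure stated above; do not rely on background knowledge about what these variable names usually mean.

2

A backdoor path from UnionMember to Income is any simple undirected path whose first edge points into UnionMember (i.e. leaves UnionMember via a parent).
Parents of UnionMember: {Region}.
Enumerating:
  P1: UnionMember <- Region -> Experience -> Income
  P2: UnionMember <- Region -> Income
That exhausts the simple backdoor paths. Count: 2.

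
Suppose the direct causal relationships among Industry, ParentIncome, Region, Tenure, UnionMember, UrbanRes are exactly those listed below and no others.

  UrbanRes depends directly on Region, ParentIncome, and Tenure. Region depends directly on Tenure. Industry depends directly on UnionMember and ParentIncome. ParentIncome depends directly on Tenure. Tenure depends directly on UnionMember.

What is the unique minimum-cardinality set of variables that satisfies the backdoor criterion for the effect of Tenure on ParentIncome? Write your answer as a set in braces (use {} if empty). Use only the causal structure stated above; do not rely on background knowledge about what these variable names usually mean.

Variables eligible for adjustment (non-descendants of Tenure, excluding Tenure and ParentIncome): {UnionMember}.
Backdoor paths from Tenure to ParentIncome:
  P1: Tenure <- UnionMember -> Industry <- ParentIncome
Each backdoor path contains an unconditioned collider, so every path is already blocked with the empty conditioning set:
  P1: blocked at collider Industry (neither it nor any descendant is in the conditioning set).
The empty set is therefore the unique smallest valid set.

{}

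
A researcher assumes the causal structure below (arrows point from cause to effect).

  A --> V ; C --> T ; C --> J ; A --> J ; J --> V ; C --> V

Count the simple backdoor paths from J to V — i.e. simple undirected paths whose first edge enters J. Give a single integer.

A backdoor path from J to V is any simple undirected path whose first edge points into J (i.e. leaves J via a parent).
Parents of J: {A, C}.
Enumerating:
  P1: J <- A -> V
  P2: J <- C -> V
That exhausts the simple backdoor paths. Count: 2.

2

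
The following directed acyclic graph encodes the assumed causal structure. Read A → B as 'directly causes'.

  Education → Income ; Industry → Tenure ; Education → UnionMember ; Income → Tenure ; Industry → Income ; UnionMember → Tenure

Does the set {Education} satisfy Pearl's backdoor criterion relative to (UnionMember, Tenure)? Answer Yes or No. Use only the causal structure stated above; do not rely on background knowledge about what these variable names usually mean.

Backdoor paths from UnionMember to Tenure (paths whose first edge points into UnionMember):
  P1: UnionMember <- Education -> Income <- Industry -> Tenure
  P2: UnionMember <- Education -> Income -> Tenure
Condition 1 (no descendant of UnionMember in the set): holds — descendants of UnionMember are {Tenure}; none are in {Education}.
Condition 2 (every backdoor path blocked by {Education}):
  P1: blocked at fork node Education ∈ conditioning set.
  P2: blocked at fork node Education ∈ conditioning set.
{Education} satisfies the backdoor criterion.

Yes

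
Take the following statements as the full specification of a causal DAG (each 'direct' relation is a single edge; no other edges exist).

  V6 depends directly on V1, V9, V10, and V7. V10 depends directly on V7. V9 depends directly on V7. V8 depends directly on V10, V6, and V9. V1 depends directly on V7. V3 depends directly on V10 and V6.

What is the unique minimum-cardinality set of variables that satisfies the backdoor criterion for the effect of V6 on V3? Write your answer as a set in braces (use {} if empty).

Variables eligible for adjustment (non-descendants of V6, excluding V6 and V3): {V1, V10, V7, V9}.
Backdoor paths from V6 to V3:
  P1: V6 <- V7 -> V9 -> V8 <- V10 -> V3
  P2: V6 <- V7 -> V10 -> V3
  P3: V6 <- V1 <- V7 -> V9 -> V8 <- V10 -> V3
  P4: V6 <- V1 <- V7 -> V10 -> V3
  P5: V6 <- V9 <- V7 -> V10 -> V3
  P6: V6 <- V9 -> V8 <- V10 -> V3
  P7: V6 <- V10 -> V3
The empty set is not sufficient: P2 (V6 <- V7 -> V10 -> V3) has no collider blocking it and no conditioned non-collider, so it is open.
Try {V10}:
  P1: blocked at collider V8 (neither it nor any descendant is in the conditioning set).
  P2: blocked at chain node V10 ∈ conditioning set.
  P3: blocked at collider V8 (neither it nor any descendant is in the conditioning set).
  P4: blocked at chain node V10 ∈ conditioning set.
  P5: blocked at chain node V10 ∈ conditioning set.
  P6: blocked at collider V8 (neither it nor any descendant is in the conditioning set).
  P7: blocked at fork node V10 ∈ conditioning set.
{V10} contains no descendant of V6 and blocks every backdoor path.
No other singleton works — e.g. {V7} leaves P7 open — so {V10} is the unique smallest valid adjustment set.

{V10}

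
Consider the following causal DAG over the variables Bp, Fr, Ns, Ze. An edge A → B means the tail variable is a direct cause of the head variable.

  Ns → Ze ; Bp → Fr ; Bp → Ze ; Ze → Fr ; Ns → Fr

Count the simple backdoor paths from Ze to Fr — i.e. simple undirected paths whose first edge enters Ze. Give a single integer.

2

A backdoor path from Ze to Fr is any simple undirected path whose first edge points into Ze (i.e. leaves Ze via a parent).
Parents of Ze: {Bp, Ns}.
Enumerating:
  P1: Ze <- Bp -> Fr
  P2: Ze <- Ns -> Fr
That exhausts the simple backdoor paths. Count: 2.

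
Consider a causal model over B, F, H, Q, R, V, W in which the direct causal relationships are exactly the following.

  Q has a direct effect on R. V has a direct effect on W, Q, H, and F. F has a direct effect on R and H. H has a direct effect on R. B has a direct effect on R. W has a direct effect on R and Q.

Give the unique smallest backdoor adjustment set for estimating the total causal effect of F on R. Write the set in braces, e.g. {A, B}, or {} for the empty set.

{V}

Variables eligible for adjustment (non-descendants of F, excluding F and R): {B, Q, V, W}.
Backdoor paths from F to R:
  P1: F <- V -> W -> Q -> R
  P2: F <- V -> W -> R
  P3: F <- V -> Q <- W -> R
  P4: F <- V -> Q -> R
  P5: F <- V -> H -> R
The empty set is not sufficient: P1 (F <- V -> W -> Q -> R) has no collider blocking it and no conditioned non-collider, so it is open.
Try {V}:
  P1: blocked at fork node V ∈ conditioning set.
  P2: blocked at fork node V ∈ conditioning set.
  P3: blocked at fork node V ∈ conditioning set.
  P4: blocked at fork node V ∈ conditioning set.
  P5: blocked at fork node V ∈ conditioning set.
{V} contains no descendant of F and blocks every backdoor path.
No other singleton works — e.g. {B} leaves P1 open — so {V} is the unique smallest valid adjustment set.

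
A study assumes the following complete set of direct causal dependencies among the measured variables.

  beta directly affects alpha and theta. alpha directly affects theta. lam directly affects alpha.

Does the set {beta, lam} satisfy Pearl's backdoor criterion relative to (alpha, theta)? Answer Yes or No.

Backdoor paths from alpha to theta (paths whose first edge points into alpha):
  P1: alpha <- beta -> theta
Condition 1 (no descendant of alpha in the set): holds — descendants of alpha are {theta}; none are in {beta, lam}.
Condition 2 (every backdoor path blocked by {beta, lam}):
  P1: blocked at fork node beta ∈ conditioning set.
{beta, lam} satisfies the backdoor criterion.

Yes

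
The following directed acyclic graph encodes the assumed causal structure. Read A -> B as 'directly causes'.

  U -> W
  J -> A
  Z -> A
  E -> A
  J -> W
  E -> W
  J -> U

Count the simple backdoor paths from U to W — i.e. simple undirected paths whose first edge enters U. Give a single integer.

A backdoor path from U to W is any simple undirected path whose first edge points into U (i.e. leaves U via a parent).
Parents of U: {J}.
Enumerating:
  P1: U <- J -> W
  P2: U <- J -> A <- E -> W
That exhausts the simple backdoor paths. Count: 2.

2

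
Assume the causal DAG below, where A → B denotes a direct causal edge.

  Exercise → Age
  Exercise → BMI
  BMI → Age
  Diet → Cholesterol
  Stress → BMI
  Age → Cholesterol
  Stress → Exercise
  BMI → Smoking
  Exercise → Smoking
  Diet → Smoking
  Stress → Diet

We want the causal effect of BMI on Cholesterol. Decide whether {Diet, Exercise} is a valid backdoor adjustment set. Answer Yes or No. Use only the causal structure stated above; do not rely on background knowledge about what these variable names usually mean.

Backdoor paths from BMI to Cholesterol (paths whose first edge points into BMI):
  P1: BMI <- Stress -> Exercise -> Age -> Cholesterol
  P2: BMI <- Stress -> Exercise -> Smoking <- Diet -> Cholesterol
  P3: BMI <- Stress -> Diet -> Cholesterol
  P4: BMI <- Stress -> Diet -> Smoking <- Exercise -> Age -> Cholesterol
  P5: BMI <- Exercise <- Stress -> Diet -> Cholesterol
  P6: BMI <- Exercise -> Age -> Cholesterol
  P7: BMI <- Exercise -> Smoking <- Diet -> Cholesterol
Condition 1 (no descendant of BMI in the set): holds — descendants of BMI are {Age, Cholesterol, Smoking}; none are in {Diet, Exercise}.
Condition 2 (every backdoor path blocked by {Diet, Exercise}):
  P1: blocked at chain node Exercise ∈ conditioning set.
  P2: blocked at chain node Exercise ∈ conditioning set.
  P3: blocked at chain node Diet ∈ conditioning set.
  P4: blocked at chain node Diet ∈ conditioning set.
  P5: blocked at chain node Exercise ∈ conditioning set.
  P6: blocked at fork node Exercise ∈ conditioning set.
  P7: blocked at fork node Exercise ∈ conditioning set.
{Diet, Exercise} satisfies the backdoor criterion.

Yes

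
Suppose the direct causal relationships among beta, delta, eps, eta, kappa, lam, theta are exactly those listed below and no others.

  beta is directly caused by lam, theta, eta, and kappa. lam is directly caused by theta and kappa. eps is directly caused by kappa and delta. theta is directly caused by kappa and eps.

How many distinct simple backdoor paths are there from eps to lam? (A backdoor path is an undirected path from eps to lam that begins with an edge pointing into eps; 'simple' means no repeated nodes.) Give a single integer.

A backdoor path from eps to lam is any simple undirected path whose first edge points into eps (i.e. leaves eps via a parent).
Parents of eps: {delta, kappa}.
Enumerating:
  P1: eps <- kappa -> theta -> lam
  P2: eps <- kappa -> theta -> beta <- lam
  P3: eps <- kappa -> lam
  P4: eps <- kappa -> beta <- theta -> lam
  P5: eps <- kappa -> beta <- lam
That exhausts the simple backdoor paths. Count: 5.

5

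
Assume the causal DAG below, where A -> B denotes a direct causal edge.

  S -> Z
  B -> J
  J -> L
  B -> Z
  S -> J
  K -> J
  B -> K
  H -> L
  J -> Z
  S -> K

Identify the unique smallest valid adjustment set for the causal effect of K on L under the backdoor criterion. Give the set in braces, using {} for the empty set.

{B, S}

Variables eligible for adjustment (non-descendants of K, excluding K and L): {B, H, S}.
Backdoor paths from K to L:
  P1: K <- B -> J -> L
  P2: K <- B -> Z <- S -> J -> L
  P3: K <- B -> Z <- J -> L
  P4: K <- S -> J -> L
  P5: K <- S -> Z <- B -> J -> L
  P6: K <- S -> Z <- J -> L
The empty set is not sufficient: P1 (K <- B -> J -> L) has no collider blocking it and no conditioned non-collider, so it is open.
Try {B, S}:
  P1: blocked at fork node B ∈ conditioning set.
  P2: blocked at fork node B ∈ conditioning set.
  P3: blocked at fork node B ∈ conditioning set.
  P4: blocked at fork node S ∈ conditioning set.
  P5: blocked at fork node S ∈ conditioning set.
  P6: blocked at fork node S ∈ conditioning set.
{B, S} contains no descendant of K and blocks every backdoor path.
Every element of {B, S} is needed (dropping B leaves P1 open; dropping S leaves P4 open), so no proper subset is valid.
Among all size-2 subsets of the eligible variables, only {B, S} blocks every backdoor path, so it is the unique smallest valid adjustment set.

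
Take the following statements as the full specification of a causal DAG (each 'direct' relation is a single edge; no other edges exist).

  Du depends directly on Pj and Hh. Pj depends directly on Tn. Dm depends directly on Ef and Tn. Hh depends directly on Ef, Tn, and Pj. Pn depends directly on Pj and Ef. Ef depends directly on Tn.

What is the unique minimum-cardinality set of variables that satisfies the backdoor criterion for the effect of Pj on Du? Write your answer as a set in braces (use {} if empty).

Variables eligible for adjustment (non-descendants of Pj, excluding Pj and Du): {Dm, Ef, Tn}.
Backdoor paths from Pj to Du:
  P1: Pj <- Tn -> Ef -> Hh -> Du
  P2: Pj <- Tn -> Hh -> Du
  P3: Pj <- Tn -> Dm <- Ef -> Hh -> Du
The empty set is not sufficient: P1 (Pj <- Tn -> Ef -> Hh -> Du) has no collider blocking it and no conditioned non-collider, so it is open.
Try {Tn}:
  P1: blocked at fork node Tn ∈ conditioning set.
  P2: blocked at fork node Tn ∈ conditioning set.
  P3: blocked at fork node Tn ∈ conditioning set.
{Tn} contains no descendant of Pj and blocks every backdoor path.
No other singleton works — e.g. {Ef} leaves P2 open — so {Tn} is the unique smallest valid adjustment set.

{Tn}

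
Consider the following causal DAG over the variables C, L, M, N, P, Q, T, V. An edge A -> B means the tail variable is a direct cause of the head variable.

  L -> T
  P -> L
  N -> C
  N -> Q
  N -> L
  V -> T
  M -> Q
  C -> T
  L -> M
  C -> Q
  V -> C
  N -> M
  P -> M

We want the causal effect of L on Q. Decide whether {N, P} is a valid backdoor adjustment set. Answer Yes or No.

Backdoor paths from L to Q (paths whose first edge points into L):
  P1: L <- P -> M <- N -> C -> Q
  P2: L <- P -> M <- N -> Q
  P3: L <- P -> M -> Q
  P4: L <- N -> M -> Q
  P5: L <- N -> C -> Q
  P6: L <- N -> Q
Condition 1 (no descendant of L in the set): holds — descendants of L are {M, Q, T}; none are in {N, P}.
Condition 2 (every backdoor path blocked by {N, P}):
  P1: blocked at fork node P ∈ conditioning set.
  P2: blocked at fork node P ∈ conditioning set.
  P3: blocked at fork node P ∈ conditioning set.
  P4: blocked at fork node N ∈ conditioning set.
  P5: blocked at fork node N ∈ conditioning set.
  P6: blocked at fork node N ∈ conditioning set.
{N, P} satisfies the backdoor criterion.

Yes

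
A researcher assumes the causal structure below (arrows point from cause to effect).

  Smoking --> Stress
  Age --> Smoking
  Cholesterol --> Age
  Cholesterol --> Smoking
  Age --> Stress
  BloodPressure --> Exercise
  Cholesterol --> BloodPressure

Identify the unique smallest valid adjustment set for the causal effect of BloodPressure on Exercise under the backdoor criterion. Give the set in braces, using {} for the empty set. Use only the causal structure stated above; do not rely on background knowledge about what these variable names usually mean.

Variables eligible for adjustment (non-descendants of BloodPressure, excluding BloodPressure and Exercise): {Age, Cholesterol, Smoking, Stress}.
Backdoor paths from BloodPressure to Exercise:
  (none)
With no backdoor paths the empty set already satisfies the criterion, and it is trivially minimal.

{}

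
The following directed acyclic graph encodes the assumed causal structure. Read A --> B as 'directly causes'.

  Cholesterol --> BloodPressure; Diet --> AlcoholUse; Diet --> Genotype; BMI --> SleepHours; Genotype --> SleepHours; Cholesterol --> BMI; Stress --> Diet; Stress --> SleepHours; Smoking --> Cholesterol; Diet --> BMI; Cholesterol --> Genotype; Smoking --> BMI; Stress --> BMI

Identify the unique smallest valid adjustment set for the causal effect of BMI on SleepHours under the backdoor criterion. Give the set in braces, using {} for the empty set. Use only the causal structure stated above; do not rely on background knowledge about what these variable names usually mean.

{Genotype, Stress}

Variables eligible for adjustment (non-descendants of BMI, excluding BMI and SleepHours): {AlcoholUse, BloodPressure, Cholesterol, Diet, Genotype, Smoking, Stress}.
Backdoor paths from BMI to SleepHours:
  P1: BMI <- Stress -> Diet -> Genotype -> SleepHours
  P2: BMI <- Stress -> SleepHours
  P3: BMI <- Smoking -> Cholesterol -> Genotype <- Diet <- Stress -> SleepHours
  P4: BMI <- Smoking -> Cholesterol -> Genotype -> SleepHours
  P5: BMI <- Diet <- Stress -> SleepHours
  P6: BMI <- Diet -> Genotype -> SleepHours
  P7: BMI <- Cholesterol -> Genotype <- Diet <- Stress -> SleepHours
  P8: BMI <- Cholesterol -> Genotype -> SleepHours
The empty set is not sufficient: P1 (BMI <- Stress -> Diet -> Genotype -> SleepHours) has no collider blocking it and no conditioned non-collider, so it is open.
Try {Genotype, Stress}:
  P1: blocked at fork node Stress ∈ conditioning set.
  P2: blocked at fork node Stress ∈ conditioning set.
  P3: blocked at fork node Stress ∈ conditioning set.
  P4: blocked at chain node Genotype ∈ conditioning set.
  P5: blocked at fork node Stress ∈ conditioning set.
  P6: blocked at chain node Genotype ∈ conditioning set.
  P7: blocked at fork node Stress ∈ conditioning set.
  P8: blocked at chain node Genotype ∈ conditioning set.
{Genotype, Stress} contains no descendant of BMI and blocks every backdoor path.
Every element of {Genotype, Stress} is needed (dropping Genotype leaves P4 open; dropping Stress leaves P2 open), so no proper subset is valid.
Among all size-2 subsets of the eligible variables, only {Genotype, Stress} blocks every backdoor path, so it is the unique smallest valid adjustment set.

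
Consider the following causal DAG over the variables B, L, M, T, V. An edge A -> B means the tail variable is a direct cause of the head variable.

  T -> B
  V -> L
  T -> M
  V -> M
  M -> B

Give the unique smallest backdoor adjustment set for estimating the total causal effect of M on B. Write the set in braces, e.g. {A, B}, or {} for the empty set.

Variables eligible for adjustment (non-descendants of M, excluding M and B): {L, T, V}.
Backdoor paths from M to B:
  P1: M <- T -> B
The empty set is not sufficient: P1 (M <- T -> B) has no collider blocking it and no conditioned non-collider, so it is open.
Try {T}:
  P1: blocked at fork node T ∈ conditioning set.
{T} contains no descendant of M and blocks every backdoor path.
No other singleton works — e.g. {V} leaves P1 open — so {T} is the unique smallest valid adjustment set.

{T}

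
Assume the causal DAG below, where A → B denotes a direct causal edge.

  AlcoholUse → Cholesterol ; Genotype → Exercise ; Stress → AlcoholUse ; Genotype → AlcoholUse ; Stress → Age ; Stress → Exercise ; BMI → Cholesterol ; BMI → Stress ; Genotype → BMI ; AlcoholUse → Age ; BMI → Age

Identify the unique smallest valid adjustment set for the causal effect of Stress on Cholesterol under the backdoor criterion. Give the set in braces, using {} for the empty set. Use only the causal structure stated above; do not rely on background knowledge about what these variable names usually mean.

Variables eligible for adjustment (non-descendants of Stress, excluding Stress and Cholesterol): {BMI, Genotype}.
Backdoor paths from Stress to Cholesterol:
  P1: Stress <- BMI <- Genotype -> AlcoholUse -> Cholesterol
  P2: Stress <- BMI -> Age <- AlcoholUse -> Cholesterol
  P3: Stress <- BMI -> Cholesterol
The empty set is not sufficient: P1 (Stress <- BMI <- Genotype -> AlcoholUse -> Cholesterol) has no collider blocking it and no conditioned non-collider, so it is open.
Try {BMI}:
  P1: blocked at chain node BMI ∈ conditioning set.
  P2: blocked at fork node BMI ∈ conditioning set.
  P3: blocked at fork node BMI ∈ conditioning set.
{BMI} contains no descendant of Stress and blocks every backdoor path.
No other singleton works — e.g. {Genotype} leaves P3 open — so {BMI} is the unique smallest valid adjustment set.

{BMI}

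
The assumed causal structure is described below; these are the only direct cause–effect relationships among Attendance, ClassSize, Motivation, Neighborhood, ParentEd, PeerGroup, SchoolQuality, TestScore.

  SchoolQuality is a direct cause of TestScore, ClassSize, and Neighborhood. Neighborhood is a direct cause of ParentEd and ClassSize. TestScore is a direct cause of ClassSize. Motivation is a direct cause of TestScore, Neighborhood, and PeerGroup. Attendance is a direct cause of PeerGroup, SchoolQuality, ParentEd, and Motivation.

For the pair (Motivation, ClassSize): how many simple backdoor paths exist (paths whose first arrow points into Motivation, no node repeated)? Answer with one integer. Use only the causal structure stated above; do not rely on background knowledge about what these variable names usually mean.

6

A backdoor path from Motivation to ClassSize is any simple undirected path whose first edge points into Motivation (i.e. leaves Motivation via a parent).
Parents of Motivation: {Attendance}.
Enumerating:
  P1: Motivation <- Attendance -> SchoolQuality -> Neighborhood -> ClassSize
  P2: Motivation <- Attendance -> SchoolQuality -> TestScore -> ClassSize
  P3: Motivation <- Attendance -> SchoolQuality -> ClassSize
  P4: Motivation <- Attendance -> ParentEd <- Neighborhood <- SchoolQuality -> TestScore -> ClassSize
  P5: Motivation <- Attendance -> ParentEd <- Neighborhood <- SchoolQuality -> ClassSize
  P6: Motivation <- Attendance -> ParentEd <- Neighborhood -> ClassSize
That exhausts the simple backdoor paths. Count: 6.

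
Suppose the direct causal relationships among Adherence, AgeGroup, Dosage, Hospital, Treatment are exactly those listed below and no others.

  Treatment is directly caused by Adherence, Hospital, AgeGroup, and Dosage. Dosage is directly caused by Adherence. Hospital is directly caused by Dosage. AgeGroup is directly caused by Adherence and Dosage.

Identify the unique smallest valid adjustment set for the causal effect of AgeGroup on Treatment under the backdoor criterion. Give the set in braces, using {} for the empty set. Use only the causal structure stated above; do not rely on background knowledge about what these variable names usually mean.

{Adherence, Dosage}

Variables eligible for adjustment (non-descendants of AgeGroup, excluding AgeGroup and Treatment): {Adherence, Dosage, Hospital}.
Backdoor paths from AgeGroup to Treatment:
  P1: AgeGroup <- Adherence -> Dosage -> Hospital -> Treatment
  P2: AgeGroup <- Adherence -> Dosage -> Treatment
  P3: AgeGroup <- Adherence -> Treatment
  P4: AgeGroup <- Dosage <- Adherence -> Treatment
  P5: AgeGroup <- Dosage -> Hospital -> Treatment
  P6: AgeGroup <- Dosage -> Treatment
The empty set is not sufficient: P1 (AgeGroup <- Adherence -> Dosage -> Hospital -> Treatment) has no collider blocking it and no conditioned non-collider, so it is open.
Try {Adherence, Dosage}:
  P1: blocked at fork node Adherence ∈ conditioning set.
  P2: blocked at fork node Adherence ∈ conditioning set.
  P3: blocked at fork node Adherence ∈ conditioning set.
  P4: blocked at chain node Dosage ∈ conditioning set.
  P5: blocked at fork node Dosage ∈ conditioning set.
  P6: blocked at fork node Dosage ∈ conditioning set.
{Adherence, Dosage} contains no descendant of AgeGroup and blocks every backdoor path.
Every element of {Adherence, Dosage} is needed (dropping Adherence leaves P3 open; dropping Dosage leaves P5 open), so no proper subset is valid.
Among all size-2 subsets of the eligible variables, only {Adherence, Dosage} blocks every backdoor path, so it is the unique smallest valid adjustment set.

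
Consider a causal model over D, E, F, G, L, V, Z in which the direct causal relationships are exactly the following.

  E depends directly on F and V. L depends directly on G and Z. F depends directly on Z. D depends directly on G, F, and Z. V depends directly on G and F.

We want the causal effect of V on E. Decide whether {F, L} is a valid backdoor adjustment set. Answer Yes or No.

Backdoor paths from V to E (paths whose first edge points into V):
  P1: V <- G -> D <- Z -> F -> E
  P2: V <- G -> D <- F -> E
  P3: V <- G -> L <- Z -> F -> E
  P4: V <- G -> L <- Z -> D <- F -> E
  P5: V <- F -> E
Condition 1 (no descendant of V in the set): holds — descendants of V are {E}; none are in {F, L}.
Condition 2 (every backdoor path blocked by {F, L}):
  P1: blocked at collider D (neither it nor any descendant is in the conditioning set).
  P2: blocked at collider D (neither it nor any descendant is in the conditioning set).
  P3: blocked at chain node F ∈ conditioning set.
  P4: blocked at collider D (neither it nor any descendant is in the conditioning set).
  P5: blocked at fork node F ∈ conditioning set.
{F, L} satisfies the backdoor criterion.

Yes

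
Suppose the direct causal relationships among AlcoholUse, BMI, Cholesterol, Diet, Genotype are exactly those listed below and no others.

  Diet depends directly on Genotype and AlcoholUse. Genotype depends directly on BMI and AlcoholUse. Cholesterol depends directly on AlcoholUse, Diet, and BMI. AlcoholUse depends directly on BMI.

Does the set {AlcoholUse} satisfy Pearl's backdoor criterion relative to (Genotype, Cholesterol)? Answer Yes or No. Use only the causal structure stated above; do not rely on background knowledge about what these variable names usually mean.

No

Backdoor paths from Genotype to Cholesterol (paths whose first edge points into Genotype):
  P1: Genotype <- BMI -> AlcoholUse -> Diet -> Cholesterol
  P2: Genotype <- BMI -> AlcoholUse -> Cholesterol
  P3: Genotype <- BMI -> Cholesterol
  P4: Genotype <- AlcoholUse <- BMI -> Cholesterol
  P5: Genotype <- AlcoholUse -> Diet -> Cholesterol
  P6: Genotype <- AlcoholUse -> Cholesterol
Condition 1 (no descendant of Genotype in the set): holds — descendants of Genotype are {Cholesterol, Diet}; none are in {AlcoholUse}.
Condition 2 (every backdoor path blocked by {AlcoholUse}):
  P1: blocked at chain node AlcoholUse ∈ conditioning set.
  P2: blocked at chain node AlcoholUse ∈ conditioning set.
  P3: open — no interior node is in the conditioning set.
  P4: blocked at chain node AlcoholUse ∈ conditioning set.
  P5: blocked at fork node AlcoholUse ∈ conditioning set.
  P6: blocked at fork node AlcoholUse ∈ conditioning set.
{AlcoholUse} does not satisfy the backdoor criterion.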